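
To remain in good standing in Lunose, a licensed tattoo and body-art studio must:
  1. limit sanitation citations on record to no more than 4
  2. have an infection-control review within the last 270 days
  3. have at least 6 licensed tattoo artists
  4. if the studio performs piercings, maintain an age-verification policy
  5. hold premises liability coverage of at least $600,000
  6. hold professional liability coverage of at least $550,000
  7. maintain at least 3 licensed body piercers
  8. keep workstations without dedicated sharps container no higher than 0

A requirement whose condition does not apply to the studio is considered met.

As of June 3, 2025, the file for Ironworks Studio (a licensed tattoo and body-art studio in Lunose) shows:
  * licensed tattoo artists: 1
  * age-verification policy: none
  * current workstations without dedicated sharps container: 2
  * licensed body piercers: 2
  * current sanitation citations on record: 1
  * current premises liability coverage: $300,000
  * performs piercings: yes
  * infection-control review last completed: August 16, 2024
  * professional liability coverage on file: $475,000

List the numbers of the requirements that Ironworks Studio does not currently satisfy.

2, 3, 4, 5, 6, 7, 8

1. sanitation citations on record 1 ≤ 4 → met
2. infection-control review 291 days ago vs limit 270 → not met
3. licensed tattoo artists 1 < 6 → not met
4. condition 'performs piercings' holds; age-verification policy absent → not met
5. premises liability coverage $300,000 < $600,000 → not met
6. professional liability coverage $475,000 < $550,000 → not met
7. licensed body piercers 2 < 3 → not met
8. workstations without dedicated sharps container 2 > 0 → not met
Not met: 2, 3, 4, 5, 6, 7, 8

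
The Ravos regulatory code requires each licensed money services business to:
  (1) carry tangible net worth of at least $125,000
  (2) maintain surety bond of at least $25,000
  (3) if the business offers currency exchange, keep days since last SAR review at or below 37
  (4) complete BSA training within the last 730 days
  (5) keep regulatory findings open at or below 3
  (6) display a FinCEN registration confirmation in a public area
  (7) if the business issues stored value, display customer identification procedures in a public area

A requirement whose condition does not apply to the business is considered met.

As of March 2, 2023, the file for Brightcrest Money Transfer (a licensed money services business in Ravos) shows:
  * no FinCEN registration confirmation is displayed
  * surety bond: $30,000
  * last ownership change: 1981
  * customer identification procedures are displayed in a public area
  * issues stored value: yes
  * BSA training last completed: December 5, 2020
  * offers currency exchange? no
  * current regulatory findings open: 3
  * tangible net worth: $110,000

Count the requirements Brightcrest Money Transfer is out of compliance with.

3

1. tangible net worth $110,000 < $125,000 → not met
2. surety bond $30,000 ≥ $25,000 → met
3. condition 'offers currency exchange' does not hold → requirement n/a → met
4. BSA training 817 days ago vs limit 730 → not met
5. regulatory findings open 3 ≤ 3 → met
6. FinCEN registration confirmation absent → not met
7. condition 'issues stored value' holds; customer identification procedures present → met
Not met: 3 of 7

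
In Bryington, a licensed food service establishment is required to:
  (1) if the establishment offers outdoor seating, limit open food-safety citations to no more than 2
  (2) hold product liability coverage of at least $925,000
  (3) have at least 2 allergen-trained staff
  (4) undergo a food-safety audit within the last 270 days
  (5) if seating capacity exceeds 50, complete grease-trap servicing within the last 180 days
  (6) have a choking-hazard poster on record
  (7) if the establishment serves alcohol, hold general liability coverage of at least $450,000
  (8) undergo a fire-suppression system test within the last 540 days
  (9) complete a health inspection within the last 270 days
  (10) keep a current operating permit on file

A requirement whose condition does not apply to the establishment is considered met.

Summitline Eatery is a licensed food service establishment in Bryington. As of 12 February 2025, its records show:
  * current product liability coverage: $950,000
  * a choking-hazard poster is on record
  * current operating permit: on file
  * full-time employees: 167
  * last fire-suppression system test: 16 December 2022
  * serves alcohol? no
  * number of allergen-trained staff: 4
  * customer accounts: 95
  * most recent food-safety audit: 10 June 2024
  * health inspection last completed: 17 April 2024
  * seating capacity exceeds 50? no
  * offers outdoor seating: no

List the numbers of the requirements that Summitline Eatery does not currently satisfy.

1. condition 'offers outdoor seating' does not hold → requirement n/a → met
2. product liability coverage $950,000 ≥ $925,000 → met
3. allergen-trained staff 4 ≥ 2 → met
4. food-safety audit 247 days ago vs limit 270 → met
5. condition 'seating capacity exceeds 50' does not hold → requirement n/a → met
6. choking-hazard poster present → met
7. condition 'serves alcohol' does not hold → requirement n/a → met
8. fire-suppression system test 789 days ago vs limit 540 → not met
9. health inspection 301 days ago vs limit 270 → not met
10. current operating permit present → met
Not met: 8, 9

8, 9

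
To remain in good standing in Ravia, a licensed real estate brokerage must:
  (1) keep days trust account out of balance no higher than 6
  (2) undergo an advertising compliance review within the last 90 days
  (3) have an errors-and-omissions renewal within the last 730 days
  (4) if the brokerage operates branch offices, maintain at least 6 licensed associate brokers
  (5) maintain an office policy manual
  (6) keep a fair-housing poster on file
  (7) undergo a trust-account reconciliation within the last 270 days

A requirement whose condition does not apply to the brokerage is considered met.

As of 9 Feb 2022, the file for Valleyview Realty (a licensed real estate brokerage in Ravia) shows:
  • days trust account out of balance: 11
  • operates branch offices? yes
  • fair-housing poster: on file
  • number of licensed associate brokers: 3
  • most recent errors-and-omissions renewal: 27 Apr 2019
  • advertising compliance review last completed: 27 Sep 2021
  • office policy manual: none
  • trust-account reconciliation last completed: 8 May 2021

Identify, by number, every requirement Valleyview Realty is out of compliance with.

1. days trust account out of balance 11 > 6 → not met
2. advertising compliance review 135 days ago vs limit 90 → not met
3. errors-and-omissions renewal 1019 days ago vs limit 730 → not met
4. condition 'operates branch offices' holds; licensed associate brokers 3 < 6 → not met
5. office policy manual absent → not met
6. fair-housing poster present → met
7. trust-account reconciliation 277 days ago vs limit 270 → not met
Not met: 1, 2, 3, 4, 5, 7

1, 2, 3, 4, 5, 7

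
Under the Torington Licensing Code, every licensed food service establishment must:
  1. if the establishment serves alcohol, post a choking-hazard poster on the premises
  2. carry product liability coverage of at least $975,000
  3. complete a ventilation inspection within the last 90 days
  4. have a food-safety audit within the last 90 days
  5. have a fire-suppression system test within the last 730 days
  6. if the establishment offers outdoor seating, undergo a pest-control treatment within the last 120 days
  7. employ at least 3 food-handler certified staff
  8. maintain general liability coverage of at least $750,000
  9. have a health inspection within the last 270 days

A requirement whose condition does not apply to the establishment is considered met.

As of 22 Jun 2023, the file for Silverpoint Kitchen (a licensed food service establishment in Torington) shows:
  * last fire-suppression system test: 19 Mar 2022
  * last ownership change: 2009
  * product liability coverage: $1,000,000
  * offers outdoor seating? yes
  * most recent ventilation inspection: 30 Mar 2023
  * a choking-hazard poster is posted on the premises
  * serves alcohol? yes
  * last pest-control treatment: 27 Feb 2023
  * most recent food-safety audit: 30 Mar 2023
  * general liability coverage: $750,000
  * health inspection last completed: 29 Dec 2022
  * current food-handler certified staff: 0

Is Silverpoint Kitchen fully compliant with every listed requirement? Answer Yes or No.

1. condition 'serves alcohol' holds; choking-hazard poster present → met
2. product liability coverage $1,000,000 ≥ $975,000 → met
3. ventilation inspection 84 days ago vs limit 90 → met
4. food-safety audit 84 days ago vs limit 90 → met
5. fire-suppression system test 460 days ago vs limit 730 → met
6. condition 'offers outdoor seating' holds; pest-control treatment 115 days ago vs limit 120 → met
7. food-handler certified staff 0 < 3 → not met
8. general liability coverage $750,000 ≥ $750,000 → met
9. health inspection 175 days ago vs limit 270 → met
Not met: 7

No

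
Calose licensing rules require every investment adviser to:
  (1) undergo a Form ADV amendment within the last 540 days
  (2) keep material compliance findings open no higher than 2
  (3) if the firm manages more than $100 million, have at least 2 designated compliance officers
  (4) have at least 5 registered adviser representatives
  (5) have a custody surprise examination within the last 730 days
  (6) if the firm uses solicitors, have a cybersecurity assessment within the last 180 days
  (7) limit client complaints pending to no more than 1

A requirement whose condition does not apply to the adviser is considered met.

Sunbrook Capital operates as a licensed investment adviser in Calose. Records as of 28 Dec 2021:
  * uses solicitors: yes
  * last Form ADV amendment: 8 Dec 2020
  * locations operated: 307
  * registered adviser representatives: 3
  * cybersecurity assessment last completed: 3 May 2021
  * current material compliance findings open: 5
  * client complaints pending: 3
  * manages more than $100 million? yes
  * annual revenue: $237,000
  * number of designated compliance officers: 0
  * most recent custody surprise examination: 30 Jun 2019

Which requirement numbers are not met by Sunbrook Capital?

2, 3, 4, 5, 6, 7

1. Form ADV amendment 385 days ago vs limit 540 → met
2. material compliance findings open 5 > 2 → not met
3. condition 'manages more than $100 million' holds; designated compliance officers 0 < 2 → not met
4. registered adviser representatives 3 < 5 → not met
5. custody surprise examination 912 days ago vs limit 730 → not met
6. condition 'uses solicitors' holds; cybersecurity assessment 239 days ago vs limit 180 → not met
7. client complaints pending 3 > 1 → not met
Not met: 2, 3, 4, 5, 6, 7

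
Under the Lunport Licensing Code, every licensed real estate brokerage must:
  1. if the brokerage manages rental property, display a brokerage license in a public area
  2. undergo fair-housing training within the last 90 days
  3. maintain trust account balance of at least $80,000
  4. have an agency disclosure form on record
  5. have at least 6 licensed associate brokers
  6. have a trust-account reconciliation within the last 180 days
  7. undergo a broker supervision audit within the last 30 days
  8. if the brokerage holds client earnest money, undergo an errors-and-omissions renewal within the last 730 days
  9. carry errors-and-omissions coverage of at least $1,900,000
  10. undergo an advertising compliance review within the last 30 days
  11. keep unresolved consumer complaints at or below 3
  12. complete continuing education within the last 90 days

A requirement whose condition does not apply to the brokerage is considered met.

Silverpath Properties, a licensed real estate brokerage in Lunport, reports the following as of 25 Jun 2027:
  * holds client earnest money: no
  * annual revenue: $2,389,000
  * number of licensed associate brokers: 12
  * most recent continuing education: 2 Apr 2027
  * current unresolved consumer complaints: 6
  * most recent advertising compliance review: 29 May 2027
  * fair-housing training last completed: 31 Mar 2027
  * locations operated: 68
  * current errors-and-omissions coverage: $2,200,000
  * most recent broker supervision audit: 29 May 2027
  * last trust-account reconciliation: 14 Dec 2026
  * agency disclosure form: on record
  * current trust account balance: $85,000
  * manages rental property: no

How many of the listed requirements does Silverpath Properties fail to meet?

1. condition 'manages rental property' does not hold → requirement n/a → met
2. fair-housing training 86 days ago vs limit 90 → met
3. trust account balance $85,000 ≥ $80,000 → met
4. agency disclosure form present → met
5. licensed associate brokers 12 ≥ 6 → met
6. trust-account reconciliation 193 days ago vs limit 180 → not met
7. broker supervision audit 27 days ago vs limit 30 → met
8. condition 'holds client earnest money' does not hold → requirement n/a → met
9. errors-and-omissions coverage $2,200,000 ≥ $1,900,000 → met
10. advertising compliance review 27 days ago vs limit 30 → met
11. unresolved consumer complaints 6 > 3 → not met
12. continuing education 84 days ago vs limit 90 → met
Not met: 2 of 12

2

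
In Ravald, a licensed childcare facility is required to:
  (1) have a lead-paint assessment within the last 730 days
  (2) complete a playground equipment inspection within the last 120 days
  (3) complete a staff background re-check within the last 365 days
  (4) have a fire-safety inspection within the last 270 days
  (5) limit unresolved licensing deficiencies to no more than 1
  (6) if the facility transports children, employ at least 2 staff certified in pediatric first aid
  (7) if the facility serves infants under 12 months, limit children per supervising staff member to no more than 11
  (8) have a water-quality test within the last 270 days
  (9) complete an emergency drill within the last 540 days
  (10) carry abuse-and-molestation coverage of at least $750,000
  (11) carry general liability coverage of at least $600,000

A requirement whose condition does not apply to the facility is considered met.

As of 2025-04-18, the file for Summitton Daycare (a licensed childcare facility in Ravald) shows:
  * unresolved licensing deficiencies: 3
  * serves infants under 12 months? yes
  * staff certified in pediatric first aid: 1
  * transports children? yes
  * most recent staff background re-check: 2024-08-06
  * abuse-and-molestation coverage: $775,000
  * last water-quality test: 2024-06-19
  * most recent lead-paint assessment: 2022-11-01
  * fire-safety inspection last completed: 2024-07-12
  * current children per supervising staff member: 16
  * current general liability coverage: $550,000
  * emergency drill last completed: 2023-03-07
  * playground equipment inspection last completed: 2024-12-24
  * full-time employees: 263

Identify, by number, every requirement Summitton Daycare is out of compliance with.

1, 4, 5, 6, 7, 8, 9, 11

1. lead-paint assessment 899 days ago vs limit 730 → not met
2. playground equipment inspection 115 days ago vs limit 120 → met
3. staff background re-check 255 days ago vs limit 365 → met
4. fire-safety inspection 280 days ago vs limit 270 → not met
5. unresolved licensing deficiencies 3 > 1 → not met
6. condition 'transports children' holds; staff certified in pediatric first aid 1 < 2 → not met
7. condition 'serves infants under 12 months' holds; children per supervising staff member 16 > 11 → not met
8. water-quality test 303 days ago vs limit 270 → not met
9. emergency drill 773 days ago vs limit 540 → not met
10. abuse-and-molestation coverage $775,000 ≥ $750,000 → met
11. general liability coverage $550,000 < $600,000 → not met
Not met: 1, 4, 5, 6, 7, 8, 9, 11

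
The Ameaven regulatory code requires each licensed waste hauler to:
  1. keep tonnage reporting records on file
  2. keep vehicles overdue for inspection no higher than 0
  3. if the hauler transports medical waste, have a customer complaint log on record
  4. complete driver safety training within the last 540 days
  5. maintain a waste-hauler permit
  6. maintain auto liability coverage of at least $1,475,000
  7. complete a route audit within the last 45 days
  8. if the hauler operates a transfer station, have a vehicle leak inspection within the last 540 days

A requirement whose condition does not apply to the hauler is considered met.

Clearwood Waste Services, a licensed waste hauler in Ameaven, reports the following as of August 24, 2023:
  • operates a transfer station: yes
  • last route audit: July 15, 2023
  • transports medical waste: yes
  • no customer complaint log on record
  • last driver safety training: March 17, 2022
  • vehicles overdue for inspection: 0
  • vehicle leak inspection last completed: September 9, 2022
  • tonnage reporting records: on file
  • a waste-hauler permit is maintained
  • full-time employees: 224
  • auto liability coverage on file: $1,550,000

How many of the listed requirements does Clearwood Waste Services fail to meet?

1

1. tonnage reporting records present → met
2. vehicles overdue for inspection 0 ≤ 0 → met
3. condition 'transports medical waste' holds; customer complaint log absent → not met
4. driver safety training 525 days ago vs limit 540 → met
5. waste-hauler permit present → met
6. auto liability coverage $1,550,000 ≥ $1,475,000 → met
7. route audit 40 days ago vs limit 45 → met
8. condition 'operates a transfer station' holds; vehicle leak inspection 349 days ago vs limit 540 → met
Not met: 1 of 8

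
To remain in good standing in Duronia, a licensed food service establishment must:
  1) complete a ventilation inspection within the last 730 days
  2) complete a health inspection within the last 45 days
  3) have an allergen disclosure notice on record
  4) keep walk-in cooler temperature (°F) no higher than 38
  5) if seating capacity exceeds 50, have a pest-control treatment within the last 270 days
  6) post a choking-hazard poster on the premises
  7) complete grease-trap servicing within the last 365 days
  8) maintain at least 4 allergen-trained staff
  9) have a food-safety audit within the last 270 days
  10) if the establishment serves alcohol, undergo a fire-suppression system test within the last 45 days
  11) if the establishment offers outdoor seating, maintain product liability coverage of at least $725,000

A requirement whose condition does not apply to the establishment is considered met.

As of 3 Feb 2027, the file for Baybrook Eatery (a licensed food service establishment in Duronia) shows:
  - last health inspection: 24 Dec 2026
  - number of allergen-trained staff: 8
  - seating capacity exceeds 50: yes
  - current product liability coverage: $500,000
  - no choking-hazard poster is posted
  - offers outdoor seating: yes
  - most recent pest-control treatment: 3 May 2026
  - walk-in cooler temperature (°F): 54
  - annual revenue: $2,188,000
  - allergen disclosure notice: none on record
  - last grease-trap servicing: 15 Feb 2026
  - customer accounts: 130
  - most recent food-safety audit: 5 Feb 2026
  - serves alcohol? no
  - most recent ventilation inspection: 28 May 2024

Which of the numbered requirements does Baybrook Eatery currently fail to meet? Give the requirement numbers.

1. ventilation inspection 981 days ago vs limit 730 → not met
2. health inspection 41 days ago vs limit 45 → met
3. allergen disclosure notice absent → not met
4. walk-in cooler temperature (°F) 54 > 38 → not met
5. condition 'seating capacity exceeds 50' holds; pest-control treatment 276 days ago vs limit 270 → not met
6. choking-hazard poster absent → not met
7. grease-trap servicing 353 days ago vs limit 365 → met
8. allergen-trained staff 8 ≥ 4 → met
9. food-safety audit 363 days ago vs limit 270 → not met
10. condition 'serves alcohol' does not hold → requirement n/a → met
11. condition 'offers outdoor seating' holds; product liability coverage $500,000 < $725,000 → not met
Not met: 1, 3, 4, 5, 6, 9, 11

1, 3, 4, 5, 6, 9, 11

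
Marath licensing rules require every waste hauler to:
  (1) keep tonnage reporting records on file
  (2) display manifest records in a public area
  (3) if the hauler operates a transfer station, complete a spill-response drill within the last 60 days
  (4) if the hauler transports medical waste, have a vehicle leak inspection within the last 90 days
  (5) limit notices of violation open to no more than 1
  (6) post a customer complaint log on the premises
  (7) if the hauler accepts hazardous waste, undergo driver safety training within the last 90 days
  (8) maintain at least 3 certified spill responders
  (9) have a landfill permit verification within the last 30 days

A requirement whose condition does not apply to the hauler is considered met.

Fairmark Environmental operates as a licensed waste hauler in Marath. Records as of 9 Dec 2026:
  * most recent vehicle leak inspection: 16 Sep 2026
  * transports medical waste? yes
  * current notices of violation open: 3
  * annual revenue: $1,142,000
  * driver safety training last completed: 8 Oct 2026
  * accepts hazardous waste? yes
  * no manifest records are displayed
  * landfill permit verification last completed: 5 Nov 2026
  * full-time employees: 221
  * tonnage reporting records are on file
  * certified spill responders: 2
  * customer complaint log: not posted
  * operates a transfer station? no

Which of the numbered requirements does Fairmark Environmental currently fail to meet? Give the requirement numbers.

2, 5, 6, 8, 9

1. tonnage reporting records present → met
2. manifest records absent → not met
3. condition 'operates a transfer station' does not hold → requirement n/a → met
4. condition 'transports medical waste' holds; vehicle leak inspection 84 days ago vs limit 90 → met
5. notices of violation open 3 > 1 → not met
6. customer complaint log absent → not met
7. condition 'accepts hazardous waste' holds; driver safety training 62 days ago vs limit 90 → met
8. certified spill responders 2 < 3 → not met
9. landfill permit verification 34 days ago vs limit 30 → not met
Not met: 2, 5, 6, 8, 9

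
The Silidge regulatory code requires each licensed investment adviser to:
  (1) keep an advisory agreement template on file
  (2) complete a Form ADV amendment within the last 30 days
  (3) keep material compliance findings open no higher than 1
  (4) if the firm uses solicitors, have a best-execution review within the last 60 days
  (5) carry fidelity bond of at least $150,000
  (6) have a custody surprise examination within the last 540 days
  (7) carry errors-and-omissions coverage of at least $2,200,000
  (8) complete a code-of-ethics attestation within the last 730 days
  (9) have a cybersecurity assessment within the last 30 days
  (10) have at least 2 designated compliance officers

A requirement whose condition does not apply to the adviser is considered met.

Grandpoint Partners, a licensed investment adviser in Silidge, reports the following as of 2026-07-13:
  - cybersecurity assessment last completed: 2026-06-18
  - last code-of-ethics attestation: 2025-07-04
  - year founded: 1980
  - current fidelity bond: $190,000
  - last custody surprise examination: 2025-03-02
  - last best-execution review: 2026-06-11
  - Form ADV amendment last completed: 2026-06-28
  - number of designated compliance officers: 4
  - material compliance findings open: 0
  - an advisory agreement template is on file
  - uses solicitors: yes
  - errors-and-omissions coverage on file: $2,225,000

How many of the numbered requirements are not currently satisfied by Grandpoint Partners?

0

1. advisory agreement template present → met
2. Form ADV amendment 15 days ago vs limit 30 → met
3. material compliance findings open 0 ≤ 1 → met
4. condition 'uses solicitors' holds; best-execution review 32 days ago vs limit 60 → met
5. fidelity bond $190,000 ≥ $150,000 → met
6. custody surprise examination 498 days ago vs limit 540 → met
7. errors-and-omissions coverage $2,225,000 ≥ $2,200,000 → met
8. code-of-ethics attestation 374 days ago vs limit 730 → met
9. cybersecurity assessment 25 days ago vs limit 30 → met
10. designated compliance officers 4 ≥ 2 → met
Not met: 0 of 10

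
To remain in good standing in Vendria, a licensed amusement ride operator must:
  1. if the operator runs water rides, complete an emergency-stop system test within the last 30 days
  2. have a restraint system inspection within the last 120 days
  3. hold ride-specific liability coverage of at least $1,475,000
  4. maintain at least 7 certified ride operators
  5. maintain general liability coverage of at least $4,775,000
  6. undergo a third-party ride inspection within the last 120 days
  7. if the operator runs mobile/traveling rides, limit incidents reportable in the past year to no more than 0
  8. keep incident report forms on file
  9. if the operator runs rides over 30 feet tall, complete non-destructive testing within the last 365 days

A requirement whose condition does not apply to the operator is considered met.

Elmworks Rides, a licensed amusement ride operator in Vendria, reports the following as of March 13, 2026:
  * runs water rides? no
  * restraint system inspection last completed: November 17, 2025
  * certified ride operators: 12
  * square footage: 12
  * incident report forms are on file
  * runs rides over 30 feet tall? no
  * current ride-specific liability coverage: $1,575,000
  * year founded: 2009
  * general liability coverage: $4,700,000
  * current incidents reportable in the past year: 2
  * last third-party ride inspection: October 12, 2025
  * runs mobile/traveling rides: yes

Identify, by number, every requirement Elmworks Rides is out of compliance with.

5, 6, 7

1. condition 'runs water rides' does not hold → requirement n/a → met
2. restraint system inspection 116 days ago vs limit 120 → met
3. ride-specific liability coverage $1,575,000 ≥ $1,475,000 → met
4. certified ride operators 12 ≥ 7 → met
5. general liability coverage $4,700,000 < $4,775,000 → not met
6. third-party ride inspection 152 days ago vs limit 120 → not met
7. condition 'runs mobile/traveling rides' holds; incidents reportable in the past year 2 > 0 → not met
8. incident report forms present → met
9. condition 'runs rides over 30 feet tall' does not hold → requirement n/a → met
Not met: 5, 6, 7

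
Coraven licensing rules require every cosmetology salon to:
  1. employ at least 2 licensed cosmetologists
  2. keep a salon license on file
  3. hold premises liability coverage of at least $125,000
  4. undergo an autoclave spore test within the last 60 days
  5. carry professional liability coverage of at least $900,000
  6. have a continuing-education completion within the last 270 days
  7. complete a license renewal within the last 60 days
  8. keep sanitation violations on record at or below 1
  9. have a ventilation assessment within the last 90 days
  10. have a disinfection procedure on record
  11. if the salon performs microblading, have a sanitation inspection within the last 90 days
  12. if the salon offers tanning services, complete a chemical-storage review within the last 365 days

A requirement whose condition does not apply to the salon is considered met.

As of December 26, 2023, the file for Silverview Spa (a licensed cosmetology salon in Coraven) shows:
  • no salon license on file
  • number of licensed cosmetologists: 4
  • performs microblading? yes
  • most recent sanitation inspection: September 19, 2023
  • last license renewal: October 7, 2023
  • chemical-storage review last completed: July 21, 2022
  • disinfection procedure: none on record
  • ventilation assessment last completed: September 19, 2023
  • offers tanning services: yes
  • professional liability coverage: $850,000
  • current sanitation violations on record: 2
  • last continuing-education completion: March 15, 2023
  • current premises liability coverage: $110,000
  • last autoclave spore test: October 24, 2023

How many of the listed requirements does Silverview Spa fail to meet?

1. licensed cosmetologists 4 ≥ 2 → met
2. salon license absent → not met
3. premises liability coverage $110,000 < $125,000 → not met
4. autoclave spore test 63 days ago vs limit 60 → not met
5. professional liability coverage $850,000 < $900,000 → not met
6. continuing-education completion 286 days ago vs limit 270 → not met
7. license renewal 80 days ago vs limit 60 → not met
8. sanitation violations on record 2 > 1 → not met
9. ventilation assessment 98 days ago vs limit 90 → not met
10. disinfection procedure absent → not met
11. condition 'performs microblading' holds; sanitation inspection 98 days ago vs limit 90 → not met
12. condition 'offers tanning services' holds; chemical-storage review 523 days ago vs limit 365 → not met
Not met: 11 of 12

11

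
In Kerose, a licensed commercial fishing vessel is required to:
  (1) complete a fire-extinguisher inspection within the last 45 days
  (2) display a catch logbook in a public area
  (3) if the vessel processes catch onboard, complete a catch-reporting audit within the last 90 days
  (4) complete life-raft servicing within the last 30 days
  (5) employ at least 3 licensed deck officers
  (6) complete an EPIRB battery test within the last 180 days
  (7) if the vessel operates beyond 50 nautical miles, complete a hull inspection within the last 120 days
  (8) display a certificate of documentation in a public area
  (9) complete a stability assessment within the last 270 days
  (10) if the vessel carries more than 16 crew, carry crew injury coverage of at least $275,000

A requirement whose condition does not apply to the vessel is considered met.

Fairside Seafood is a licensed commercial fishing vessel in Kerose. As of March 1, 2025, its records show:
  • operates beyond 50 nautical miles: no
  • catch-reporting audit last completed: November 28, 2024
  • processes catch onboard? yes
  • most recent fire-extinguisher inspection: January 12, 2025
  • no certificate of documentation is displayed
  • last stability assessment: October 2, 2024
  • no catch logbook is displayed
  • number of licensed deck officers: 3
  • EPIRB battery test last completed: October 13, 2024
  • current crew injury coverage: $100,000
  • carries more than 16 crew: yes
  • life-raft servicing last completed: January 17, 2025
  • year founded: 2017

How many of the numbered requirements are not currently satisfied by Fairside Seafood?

6

1. fire-extinguisher inspection 48 days ago vs limit 45 → not met
2. catch logbook absent → not met
3. condition 'processes catch onboard' holds; catch-reporting audit 93 days ago vs limit 90 → not met
4. life-raft servicing 43 days ago vs limit 30 → not met
5. licensed deck officers 3 ≥ 3 → met
6. EPIRB battery test 139 days ago vs limit 180 → met
7. condition 'operates beyond 50 nautical miles' does not hold → requirement n/a → met
8. certificate of documentation absent → not met
9. stability assessment 150 days ago vs limit 270 → met
10. condition 'carries more than 16 crew' holds; crew injury coverage $100,000 < $275,000 → not met
Not met: 6 of 10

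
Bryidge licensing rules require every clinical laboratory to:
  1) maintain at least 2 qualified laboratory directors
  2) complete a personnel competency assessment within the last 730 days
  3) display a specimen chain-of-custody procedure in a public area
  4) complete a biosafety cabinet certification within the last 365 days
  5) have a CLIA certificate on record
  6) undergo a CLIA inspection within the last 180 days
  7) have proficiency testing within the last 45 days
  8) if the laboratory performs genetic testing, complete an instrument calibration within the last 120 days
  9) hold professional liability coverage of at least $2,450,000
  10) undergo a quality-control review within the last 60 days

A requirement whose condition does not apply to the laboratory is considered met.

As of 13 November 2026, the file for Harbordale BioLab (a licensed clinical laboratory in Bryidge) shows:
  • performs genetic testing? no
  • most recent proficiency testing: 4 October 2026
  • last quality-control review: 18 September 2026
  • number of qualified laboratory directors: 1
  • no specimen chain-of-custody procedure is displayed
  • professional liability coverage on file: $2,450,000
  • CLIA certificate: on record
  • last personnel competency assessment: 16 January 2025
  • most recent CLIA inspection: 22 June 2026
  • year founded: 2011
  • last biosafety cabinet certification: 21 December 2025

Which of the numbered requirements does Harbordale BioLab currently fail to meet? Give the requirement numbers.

1. qualified laboratory directors 1 < 2 → not met
2. personnel competency assessment 666 days ago vs limit 730 → met
3. specimen chain-of-custody procedure absent → not met
4. biosafety cabinet certification 327 days ago vs limit 365 → met
5. CLIA certificate present → met
6. CLIA inspection 144 days ago vs limit 180 → met
7. proficiency testing 40 days ago vs limit 45 → met
8. condition 'performs genetic testing' does not hold → requirement n/a → met
9. professional liability coverage $2,450,000 ≥ $2,450,000 → met
10. quality-control review 56 days ago vs limit 60 → met
Not met: 1, 3

1, 3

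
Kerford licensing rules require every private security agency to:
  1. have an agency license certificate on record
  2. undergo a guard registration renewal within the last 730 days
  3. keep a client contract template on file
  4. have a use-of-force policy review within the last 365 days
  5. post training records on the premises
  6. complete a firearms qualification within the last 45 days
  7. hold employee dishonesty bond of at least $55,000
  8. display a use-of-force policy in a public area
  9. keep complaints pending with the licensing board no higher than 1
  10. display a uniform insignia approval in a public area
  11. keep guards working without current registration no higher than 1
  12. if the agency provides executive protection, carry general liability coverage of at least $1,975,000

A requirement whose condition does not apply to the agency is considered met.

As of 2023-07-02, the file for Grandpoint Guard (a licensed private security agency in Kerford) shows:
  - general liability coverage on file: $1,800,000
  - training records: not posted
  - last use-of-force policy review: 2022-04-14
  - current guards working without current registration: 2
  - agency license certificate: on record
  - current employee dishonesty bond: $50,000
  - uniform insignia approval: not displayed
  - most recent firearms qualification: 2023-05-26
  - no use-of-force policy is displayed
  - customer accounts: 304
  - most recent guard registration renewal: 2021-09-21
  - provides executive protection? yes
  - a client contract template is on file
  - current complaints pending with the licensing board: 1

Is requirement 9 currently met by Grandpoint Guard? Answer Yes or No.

9. complaints pending with the licensing board 1 ≤ 1 → met

Yes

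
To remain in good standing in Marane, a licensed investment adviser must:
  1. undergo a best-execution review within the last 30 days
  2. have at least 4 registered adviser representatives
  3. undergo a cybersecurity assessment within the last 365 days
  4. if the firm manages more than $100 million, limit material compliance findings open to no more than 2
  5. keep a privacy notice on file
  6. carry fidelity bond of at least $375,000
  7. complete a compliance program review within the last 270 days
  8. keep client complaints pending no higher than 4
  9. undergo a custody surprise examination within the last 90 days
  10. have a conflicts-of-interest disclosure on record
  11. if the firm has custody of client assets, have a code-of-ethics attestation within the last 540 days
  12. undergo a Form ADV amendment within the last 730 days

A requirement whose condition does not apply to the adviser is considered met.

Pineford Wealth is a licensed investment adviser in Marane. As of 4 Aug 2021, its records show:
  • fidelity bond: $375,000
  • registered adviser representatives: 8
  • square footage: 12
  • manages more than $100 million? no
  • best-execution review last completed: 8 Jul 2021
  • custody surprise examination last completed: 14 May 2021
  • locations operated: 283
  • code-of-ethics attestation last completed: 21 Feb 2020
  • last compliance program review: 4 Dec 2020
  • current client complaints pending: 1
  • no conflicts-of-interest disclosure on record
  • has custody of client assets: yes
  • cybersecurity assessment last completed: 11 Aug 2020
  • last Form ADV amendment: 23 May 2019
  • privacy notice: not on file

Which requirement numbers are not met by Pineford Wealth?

5, 10, 12

1. best-execution review 27 days ago vs limit 30 → met
2. registered adviser representatives 8 ≥ 4 → met
3. cybersecurity assessment 358 days ago vs limit 365 → met
4. condition 'manages more than $100 million' does not hold → requirement n/a → met
5. privacy notice absent → not met
6. fidelity bond $375,000 ≥ $375,000 → met
7. compliance program review 243 days ago vs limit 270 → met
8. client complaints pending 1 ≤ 4 → met
9. custody surprise examination 82 days ago vs limit 90 → met
10. conflicts-of-interest disclosure absent → not met
11. condition 'has custody of client assets' holds; code-of-ethics attestation 530 days ago vs limit 540 → met
12. Form ADV amendment 804 days ago vs limit 730 → not met
Not met: 5, 10, 12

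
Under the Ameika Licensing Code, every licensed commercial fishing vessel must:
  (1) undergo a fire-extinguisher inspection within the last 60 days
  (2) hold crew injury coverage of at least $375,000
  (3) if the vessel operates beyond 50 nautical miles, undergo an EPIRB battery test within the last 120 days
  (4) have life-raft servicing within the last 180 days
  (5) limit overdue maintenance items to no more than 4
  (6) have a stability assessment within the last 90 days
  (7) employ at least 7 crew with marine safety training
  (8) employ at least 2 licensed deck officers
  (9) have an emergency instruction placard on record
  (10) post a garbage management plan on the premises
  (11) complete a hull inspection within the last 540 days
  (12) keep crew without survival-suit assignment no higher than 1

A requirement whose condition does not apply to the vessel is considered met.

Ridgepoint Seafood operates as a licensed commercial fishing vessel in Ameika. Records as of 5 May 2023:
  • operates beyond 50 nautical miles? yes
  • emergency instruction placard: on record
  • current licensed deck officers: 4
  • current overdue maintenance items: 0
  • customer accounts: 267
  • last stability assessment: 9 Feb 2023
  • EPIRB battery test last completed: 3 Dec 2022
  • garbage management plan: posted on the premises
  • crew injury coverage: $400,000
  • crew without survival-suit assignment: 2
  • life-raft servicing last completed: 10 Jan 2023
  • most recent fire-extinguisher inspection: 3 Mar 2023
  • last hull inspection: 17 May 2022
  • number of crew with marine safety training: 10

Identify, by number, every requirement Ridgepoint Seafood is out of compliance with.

1, 3, 12

1. fire-extinguisher inspection 63 days ago vs limit 60 → not met
2. crew injury coverage $400,000 ≥ $375,000 → met
3. condition 'operates beyond 50 nautical miles' holds; EPIRB battery test 153 days ago vs limit 120 → not met
4. life-raft servicing 115 days ago vs limit 180 → met
5. overdue maintenance items 0 ≤ 4 → met
6. stability assessment 85 days ago vs limit 90 → met
7. crew with marine safety training 10 ≥ 7 → met
8. licensed deck officers 4 ≥ 2 → met
9. emergency instruction placard present → met
10. garbage management plan present → met
11. hull inspection 353 days ago vs limit 540 → met
12. crew without survival-suit assignment 2 > 1 → not met
Not met: 1, 3, 12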